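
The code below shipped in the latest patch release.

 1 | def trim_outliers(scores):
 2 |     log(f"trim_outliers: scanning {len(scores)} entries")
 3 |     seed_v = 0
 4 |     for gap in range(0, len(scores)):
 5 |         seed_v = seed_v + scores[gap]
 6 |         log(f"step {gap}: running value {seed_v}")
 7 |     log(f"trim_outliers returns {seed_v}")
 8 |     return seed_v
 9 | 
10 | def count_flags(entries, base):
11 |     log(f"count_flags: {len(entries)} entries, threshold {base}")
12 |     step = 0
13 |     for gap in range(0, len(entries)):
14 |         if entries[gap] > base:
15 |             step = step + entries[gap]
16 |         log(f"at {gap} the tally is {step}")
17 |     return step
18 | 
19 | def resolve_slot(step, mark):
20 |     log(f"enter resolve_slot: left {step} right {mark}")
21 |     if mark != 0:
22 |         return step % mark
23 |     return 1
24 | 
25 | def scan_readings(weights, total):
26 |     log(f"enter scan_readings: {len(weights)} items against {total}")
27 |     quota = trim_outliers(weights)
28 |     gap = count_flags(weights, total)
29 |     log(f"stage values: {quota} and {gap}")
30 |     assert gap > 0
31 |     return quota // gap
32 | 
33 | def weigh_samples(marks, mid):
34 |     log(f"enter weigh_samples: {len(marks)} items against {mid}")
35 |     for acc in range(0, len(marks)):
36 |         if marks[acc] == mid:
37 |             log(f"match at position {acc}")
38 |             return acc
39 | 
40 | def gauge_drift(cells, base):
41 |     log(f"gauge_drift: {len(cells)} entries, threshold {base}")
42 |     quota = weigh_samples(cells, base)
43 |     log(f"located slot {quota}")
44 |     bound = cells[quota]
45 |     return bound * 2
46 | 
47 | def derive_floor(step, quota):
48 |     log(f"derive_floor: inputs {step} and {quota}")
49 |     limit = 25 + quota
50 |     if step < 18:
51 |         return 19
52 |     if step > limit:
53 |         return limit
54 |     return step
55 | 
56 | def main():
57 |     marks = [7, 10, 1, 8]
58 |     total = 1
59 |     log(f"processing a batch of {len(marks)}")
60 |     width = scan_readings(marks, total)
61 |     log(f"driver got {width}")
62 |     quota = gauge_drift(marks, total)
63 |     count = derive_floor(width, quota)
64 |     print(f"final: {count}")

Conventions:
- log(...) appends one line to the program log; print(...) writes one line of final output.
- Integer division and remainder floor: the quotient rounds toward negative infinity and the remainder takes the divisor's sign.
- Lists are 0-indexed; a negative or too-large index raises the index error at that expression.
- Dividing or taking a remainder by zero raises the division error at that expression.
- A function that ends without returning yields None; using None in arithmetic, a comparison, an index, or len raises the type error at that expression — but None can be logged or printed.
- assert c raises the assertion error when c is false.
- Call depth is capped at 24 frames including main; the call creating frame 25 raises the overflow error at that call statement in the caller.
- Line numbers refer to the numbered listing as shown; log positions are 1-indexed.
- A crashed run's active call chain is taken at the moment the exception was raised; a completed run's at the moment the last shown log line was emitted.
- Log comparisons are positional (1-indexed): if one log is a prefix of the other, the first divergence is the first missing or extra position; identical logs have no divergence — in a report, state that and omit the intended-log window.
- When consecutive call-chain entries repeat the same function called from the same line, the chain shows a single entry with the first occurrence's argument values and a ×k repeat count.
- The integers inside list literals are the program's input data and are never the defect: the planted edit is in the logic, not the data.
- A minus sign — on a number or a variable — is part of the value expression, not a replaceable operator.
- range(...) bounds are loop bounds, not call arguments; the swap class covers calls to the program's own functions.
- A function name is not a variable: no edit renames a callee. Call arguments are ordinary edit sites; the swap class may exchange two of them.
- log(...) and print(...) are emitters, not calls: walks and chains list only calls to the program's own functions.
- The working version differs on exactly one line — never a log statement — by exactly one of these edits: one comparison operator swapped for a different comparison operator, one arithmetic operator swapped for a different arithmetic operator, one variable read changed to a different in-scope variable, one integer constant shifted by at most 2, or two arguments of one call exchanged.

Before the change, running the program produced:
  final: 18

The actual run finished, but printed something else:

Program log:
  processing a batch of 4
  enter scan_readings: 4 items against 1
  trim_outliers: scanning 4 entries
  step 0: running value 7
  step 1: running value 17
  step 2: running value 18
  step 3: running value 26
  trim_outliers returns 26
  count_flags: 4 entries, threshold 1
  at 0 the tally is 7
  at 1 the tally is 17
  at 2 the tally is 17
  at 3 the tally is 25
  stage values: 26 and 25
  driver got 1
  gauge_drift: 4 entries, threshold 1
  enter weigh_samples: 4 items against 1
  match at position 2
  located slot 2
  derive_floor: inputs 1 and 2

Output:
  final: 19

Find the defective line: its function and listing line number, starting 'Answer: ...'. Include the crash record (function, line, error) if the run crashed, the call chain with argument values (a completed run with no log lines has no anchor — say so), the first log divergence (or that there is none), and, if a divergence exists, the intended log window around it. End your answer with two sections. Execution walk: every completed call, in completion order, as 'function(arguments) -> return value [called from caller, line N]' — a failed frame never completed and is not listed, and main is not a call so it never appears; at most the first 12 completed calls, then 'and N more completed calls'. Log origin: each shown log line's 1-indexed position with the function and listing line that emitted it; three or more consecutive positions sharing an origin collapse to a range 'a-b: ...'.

Answer: the defect is in derive_floor at line 51.
Key observation: The logs agree in full; only the final output differs.
Call chain: main -> derive_floor(1, 2) (called at line 63).
First divergence: none; the two logs match at every position.
Execution walk:
  trim_outliers([7, 10, 1, 8]) -> 26  [called from scan_readings, line 27]
  count_flags([7, 10, 1, 8], 1) -> 25  [called from scan_readings, line 28]
  scan_readings([7, 10, 1, 8], 1) -> 1  [called from main, line 60]
  weigh_samples([7, 10, 1, 8], 1) -> 2  [called from gauge_drift, line 42]
  gauge_drift([7, 10, 1, 8], 1) -> 2  [called from main, line 62]
  derive_floor(1, 2) -> 19  [called from main, line 63]
Origin of each log line:
  1: from main, line 59
  2: from scan_readings, line 26
  3: from trim_outliers, line 2
  4-7: from trim_outliers, line 6
  8: from trim_outliers, line 7
  9: from count_flags, line 11
  10-13: from count_flags, line 16
  14: from scan_readings, line 29
  15: from main, line 61
  16: from gauge_drift, line 41
  17: from weigh_samples, line 34
  18: from weigh_samples, line 37
  19: from gauge_drift, line 43
  20: from derive_floor, line 48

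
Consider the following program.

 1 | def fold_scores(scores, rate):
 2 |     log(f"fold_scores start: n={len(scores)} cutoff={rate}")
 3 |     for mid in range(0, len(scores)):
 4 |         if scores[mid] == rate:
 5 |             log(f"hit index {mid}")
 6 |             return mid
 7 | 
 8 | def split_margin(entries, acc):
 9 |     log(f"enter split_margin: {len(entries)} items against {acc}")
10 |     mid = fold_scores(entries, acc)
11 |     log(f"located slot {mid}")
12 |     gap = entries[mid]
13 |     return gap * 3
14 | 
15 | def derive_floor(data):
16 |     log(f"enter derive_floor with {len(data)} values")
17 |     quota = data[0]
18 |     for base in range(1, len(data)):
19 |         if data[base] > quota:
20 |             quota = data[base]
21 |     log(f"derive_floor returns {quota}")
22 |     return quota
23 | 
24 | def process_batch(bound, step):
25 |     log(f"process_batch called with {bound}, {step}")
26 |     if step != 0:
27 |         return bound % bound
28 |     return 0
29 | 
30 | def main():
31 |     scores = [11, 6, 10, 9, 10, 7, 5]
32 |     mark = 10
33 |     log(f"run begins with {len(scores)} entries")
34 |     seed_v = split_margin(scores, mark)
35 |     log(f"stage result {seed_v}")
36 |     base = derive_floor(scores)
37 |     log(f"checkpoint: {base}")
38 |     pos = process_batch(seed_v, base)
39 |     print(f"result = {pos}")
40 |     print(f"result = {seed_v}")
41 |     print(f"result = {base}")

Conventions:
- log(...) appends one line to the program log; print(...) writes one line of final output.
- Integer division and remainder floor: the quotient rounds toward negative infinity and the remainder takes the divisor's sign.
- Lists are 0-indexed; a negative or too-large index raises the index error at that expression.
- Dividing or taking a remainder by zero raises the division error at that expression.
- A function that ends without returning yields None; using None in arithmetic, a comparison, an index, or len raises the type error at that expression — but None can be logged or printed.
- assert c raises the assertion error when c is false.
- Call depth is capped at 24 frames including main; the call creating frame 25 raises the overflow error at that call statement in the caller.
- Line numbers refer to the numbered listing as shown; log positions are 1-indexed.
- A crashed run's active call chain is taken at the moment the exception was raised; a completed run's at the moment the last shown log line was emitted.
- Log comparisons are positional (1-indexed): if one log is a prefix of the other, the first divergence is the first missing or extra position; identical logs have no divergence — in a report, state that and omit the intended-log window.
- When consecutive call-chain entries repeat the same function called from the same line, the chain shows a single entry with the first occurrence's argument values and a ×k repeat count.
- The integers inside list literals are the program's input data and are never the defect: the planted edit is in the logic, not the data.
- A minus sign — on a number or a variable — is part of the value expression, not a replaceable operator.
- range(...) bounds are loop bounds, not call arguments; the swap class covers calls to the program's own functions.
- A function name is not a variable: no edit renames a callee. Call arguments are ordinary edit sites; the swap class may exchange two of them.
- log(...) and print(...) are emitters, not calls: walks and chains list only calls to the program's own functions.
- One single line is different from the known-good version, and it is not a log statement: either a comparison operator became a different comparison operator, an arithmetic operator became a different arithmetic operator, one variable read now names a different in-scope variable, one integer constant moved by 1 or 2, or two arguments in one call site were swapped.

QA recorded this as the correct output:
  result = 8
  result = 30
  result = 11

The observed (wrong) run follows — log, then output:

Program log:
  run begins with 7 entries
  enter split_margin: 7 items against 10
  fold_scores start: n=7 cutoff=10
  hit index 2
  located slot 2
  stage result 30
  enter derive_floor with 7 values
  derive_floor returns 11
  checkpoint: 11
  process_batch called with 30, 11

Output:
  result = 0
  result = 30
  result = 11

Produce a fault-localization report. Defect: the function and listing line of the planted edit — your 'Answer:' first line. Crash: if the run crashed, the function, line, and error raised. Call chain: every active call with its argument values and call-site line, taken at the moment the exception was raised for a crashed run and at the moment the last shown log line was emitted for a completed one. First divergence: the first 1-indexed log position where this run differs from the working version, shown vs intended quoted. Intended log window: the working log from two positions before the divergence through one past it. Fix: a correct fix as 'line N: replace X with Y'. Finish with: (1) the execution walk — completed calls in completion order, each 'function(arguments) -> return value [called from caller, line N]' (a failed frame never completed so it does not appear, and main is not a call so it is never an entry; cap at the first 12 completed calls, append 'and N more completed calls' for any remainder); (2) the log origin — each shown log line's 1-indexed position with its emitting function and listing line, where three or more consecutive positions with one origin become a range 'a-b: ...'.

Answer: the defect is in process_batch at line 27.
The tell: Log streams are identical — the defect surfaces only in the printed output.
Call chain: main -> process_batch(30, 11) (called at line 38).
First divergence: none — the logs agree in full.
Execution walk:
  fold_scores([11, 6, 10, 9, 10, 7, 5], 10) -> 2  [called from split_margin, line 10]
  split_margin([11, 6, 10, 9, 10, 7, 5], 10) -> 30  [called from main, line 34]
  derive_floor([11, 6, 10, 9, 10, 7, 5]) -> 11  [called from main, line 36]
  process_batch(30, 11) -> 0  [called from main, line 38]
Log line origins:
  1: from main, line 33
  2: from split_margin, line 9
  3: from fold_scores, line 2
  4: from fold_scores, line 5
  5: from split_margin, line 11
  6: from main, line 35
  7: from derive_floor, line 16
  8: from derive_floor, line 21
  9: from main, line 37
  10: from process_batch, line 25
A correct fix: line 27: replace `bound % bound` with `bound % step`.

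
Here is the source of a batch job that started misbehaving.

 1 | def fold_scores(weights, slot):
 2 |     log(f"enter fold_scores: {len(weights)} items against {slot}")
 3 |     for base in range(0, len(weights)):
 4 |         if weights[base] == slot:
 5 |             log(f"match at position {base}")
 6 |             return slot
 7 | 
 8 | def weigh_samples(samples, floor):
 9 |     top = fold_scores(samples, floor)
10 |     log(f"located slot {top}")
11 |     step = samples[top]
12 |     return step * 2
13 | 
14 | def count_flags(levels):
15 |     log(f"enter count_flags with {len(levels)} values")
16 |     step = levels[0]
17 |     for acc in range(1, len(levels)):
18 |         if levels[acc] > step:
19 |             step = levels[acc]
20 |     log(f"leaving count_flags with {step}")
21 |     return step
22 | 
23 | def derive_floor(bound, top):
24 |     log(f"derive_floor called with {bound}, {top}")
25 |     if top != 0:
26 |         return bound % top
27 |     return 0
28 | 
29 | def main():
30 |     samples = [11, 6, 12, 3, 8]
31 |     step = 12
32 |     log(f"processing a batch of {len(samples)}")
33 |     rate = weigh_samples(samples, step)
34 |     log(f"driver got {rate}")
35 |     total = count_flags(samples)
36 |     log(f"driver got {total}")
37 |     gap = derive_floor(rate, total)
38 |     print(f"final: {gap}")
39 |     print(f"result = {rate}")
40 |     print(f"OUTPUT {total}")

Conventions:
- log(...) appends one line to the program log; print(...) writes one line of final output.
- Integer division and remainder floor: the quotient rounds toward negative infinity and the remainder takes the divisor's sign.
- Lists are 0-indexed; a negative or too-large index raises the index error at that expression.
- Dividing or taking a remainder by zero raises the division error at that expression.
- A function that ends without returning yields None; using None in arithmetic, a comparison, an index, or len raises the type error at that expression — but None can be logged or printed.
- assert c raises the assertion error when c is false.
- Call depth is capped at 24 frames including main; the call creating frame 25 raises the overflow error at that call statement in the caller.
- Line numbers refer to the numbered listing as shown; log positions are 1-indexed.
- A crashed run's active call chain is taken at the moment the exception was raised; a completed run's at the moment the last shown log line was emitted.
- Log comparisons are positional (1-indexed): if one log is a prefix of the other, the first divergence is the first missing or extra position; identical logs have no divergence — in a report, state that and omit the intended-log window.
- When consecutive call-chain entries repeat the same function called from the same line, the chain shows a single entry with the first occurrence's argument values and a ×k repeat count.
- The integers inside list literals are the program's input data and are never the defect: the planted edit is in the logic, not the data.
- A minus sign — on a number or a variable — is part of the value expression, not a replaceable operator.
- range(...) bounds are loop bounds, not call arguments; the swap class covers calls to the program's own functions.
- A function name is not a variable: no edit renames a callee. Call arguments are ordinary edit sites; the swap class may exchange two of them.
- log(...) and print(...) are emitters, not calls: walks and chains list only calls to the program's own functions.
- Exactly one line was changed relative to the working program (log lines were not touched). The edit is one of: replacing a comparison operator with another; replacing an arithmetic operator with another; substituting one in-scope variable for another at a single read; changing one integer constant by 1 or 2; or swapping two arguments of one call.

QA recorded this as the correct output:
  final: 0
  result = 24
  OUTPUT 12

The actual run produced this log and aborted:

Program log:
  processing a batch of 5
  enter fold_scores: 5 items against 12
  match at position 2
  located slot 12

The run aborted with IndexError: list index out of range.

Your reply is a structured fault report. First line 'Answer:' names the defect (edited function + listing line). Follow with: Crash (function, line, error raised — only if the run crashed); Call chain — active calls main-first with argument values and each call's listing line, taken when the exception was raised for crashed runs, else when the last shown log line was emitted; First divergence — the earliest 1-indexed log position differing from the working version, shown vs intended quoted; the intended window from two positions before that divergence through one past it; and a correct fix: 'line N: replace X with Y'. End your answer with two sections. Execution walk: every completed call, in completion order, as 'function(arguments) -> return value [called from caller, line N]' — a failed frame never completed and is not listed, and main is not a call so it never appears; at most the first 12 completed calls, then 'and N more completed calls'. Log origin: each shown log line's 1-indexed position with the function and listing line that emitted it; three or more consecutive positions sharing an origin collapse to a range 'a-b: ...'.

Answer: the defect is in fold_scores at line 6.
The tell: The earliest visible damage is log position 4 — 'located slot 12' rather than the intended 'located slot 2'.
Crash: weigh_samples, line 11, IndexError.
Call chain: main -> weigh_samples([11, 6, 12, 3, 8], 12) (called at line 33).
First divergence: at position 4 the run shows 'located slot 12' where the working version logs 'located slot 2'.
Intended log window:
  2: enter fold_scores: 5 items against 12
  3: match at position 2
  4: located slot 2
  5: driver got 24
Execution walk:
  fold_scores([11, 6, 12, 3, 8], 12) -> 12  [called from weigh_samples, line 9]
Log origin:
  1: logged in main at line 32
  2: logged in fold_scores at line 2
  3: logged in fold_scores at line 5
  4: logged in weigh_samples at line 10
A correct fix: line 6: replace `slot` with `base`.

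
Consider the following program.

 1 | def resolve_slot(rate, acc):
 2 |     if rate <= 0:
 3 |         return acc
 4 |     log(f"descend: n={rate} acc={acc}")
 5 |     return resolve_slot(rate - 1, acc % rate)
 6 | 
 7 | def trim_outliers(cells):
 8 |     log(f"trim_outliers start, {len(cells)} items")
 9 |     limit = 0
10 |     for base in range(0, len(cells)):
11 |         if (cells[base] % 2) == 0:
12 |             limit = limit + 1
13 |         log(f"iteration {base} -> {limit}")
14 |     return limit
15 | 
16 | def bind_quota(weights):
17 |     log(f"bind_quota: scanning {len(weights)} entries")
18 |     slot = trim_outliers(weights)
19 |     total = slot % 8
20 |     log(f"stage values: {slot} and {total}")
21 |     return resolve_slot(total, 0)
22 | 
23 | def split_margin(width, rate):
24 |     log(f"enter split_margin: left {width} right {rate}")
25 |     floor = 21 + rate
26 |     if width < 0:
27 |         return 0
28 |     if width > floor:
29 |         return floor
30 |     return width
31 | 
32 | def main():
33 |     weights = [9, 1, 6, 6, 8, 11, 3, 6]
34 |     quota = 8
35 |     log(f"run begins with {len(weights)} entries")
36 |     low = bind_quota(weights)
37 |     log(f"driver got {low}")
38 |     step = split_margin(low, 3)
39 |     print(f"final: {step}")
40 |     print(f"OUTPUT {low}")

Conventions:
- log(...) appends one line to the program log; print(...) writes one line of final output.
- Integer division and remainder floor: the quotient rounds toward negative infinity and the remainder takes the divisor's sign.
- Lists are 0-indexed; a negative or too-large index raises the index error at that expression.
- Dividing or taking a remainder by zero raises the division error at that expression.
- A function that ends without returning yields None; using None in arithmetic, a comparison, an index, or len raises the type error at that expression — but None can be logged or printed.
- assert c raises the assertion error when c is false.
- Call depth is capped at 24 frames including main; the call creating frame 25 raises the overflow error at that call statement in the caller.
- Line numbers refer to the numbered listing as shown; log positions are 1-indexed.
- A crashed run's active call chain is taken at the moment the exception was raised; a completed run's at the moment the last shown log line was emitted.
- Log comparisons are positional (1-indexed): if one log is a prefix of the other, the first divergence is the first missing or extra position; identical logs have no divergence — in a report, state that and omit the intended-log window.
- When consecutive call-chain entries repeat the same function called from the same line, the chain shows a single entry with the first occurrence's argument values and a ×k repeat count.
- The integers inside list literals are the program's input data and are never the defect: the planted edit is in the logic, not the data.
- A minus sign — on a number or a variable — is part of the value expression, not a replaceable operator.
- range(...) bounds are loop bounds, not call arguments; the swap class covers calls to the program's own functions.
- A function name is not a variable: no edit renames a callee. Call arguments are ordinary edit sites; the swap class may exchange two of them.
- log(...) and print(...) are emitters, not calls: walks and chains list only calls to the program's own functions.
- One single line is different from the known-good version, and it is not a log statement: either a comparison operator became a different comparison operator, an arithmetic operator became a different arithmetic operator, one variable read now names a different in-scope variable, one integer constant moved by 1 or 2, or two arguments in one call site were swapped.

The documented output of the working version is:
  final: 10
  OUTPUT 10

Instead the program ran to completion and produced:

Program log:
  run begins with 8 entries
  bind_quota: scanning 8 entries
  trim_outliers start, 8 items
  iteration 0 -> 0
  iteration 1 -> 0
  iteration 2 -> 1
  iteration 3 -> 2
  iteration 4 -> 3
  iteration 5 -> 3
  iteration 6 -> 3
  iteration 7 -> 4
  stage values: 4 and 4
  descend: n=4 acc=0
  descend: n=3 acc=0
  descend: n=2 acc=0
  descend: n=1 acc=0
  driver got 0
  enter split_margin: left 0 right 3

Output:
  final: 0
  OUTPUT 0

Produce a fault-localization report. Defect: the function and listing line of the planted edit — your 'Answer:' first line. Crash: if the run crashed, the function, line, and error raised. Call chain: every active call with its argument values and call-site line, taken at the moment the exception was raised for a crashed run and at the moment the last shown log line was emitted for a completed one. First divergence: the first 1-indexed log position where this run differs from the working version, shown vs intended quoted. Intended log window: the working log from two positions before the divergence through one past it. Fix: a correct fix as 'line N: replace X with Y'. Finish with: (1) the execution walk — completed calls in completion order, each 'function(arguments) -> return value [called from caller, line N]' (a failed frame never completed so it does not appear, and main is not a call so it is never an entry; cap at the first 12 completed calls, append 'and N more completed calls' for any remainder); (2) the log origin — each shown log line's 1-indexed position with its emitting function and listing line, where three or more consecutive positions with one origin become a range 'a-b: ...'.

Answer: the defect is in resolve_slot at line 5.
Core observation: Log line 14 is where behavior first shows: 'descend: n=3 acc=0' appears instead of 'descend: n=3 acc=4'.
Call chain: main -> split_margin(0, 3) (called at line 38).
First divergence: at position 14 the run shows 'descend: n=3 acc=0' where the working version logs 'descend: n=3 acc=4'.
Intended log window:
  12: stage values: 4 and 4
  13: descend: n=4 acc=0
  14: descend: n=3 acc=4
  15: descend: n=2 acc=7
Execution walk:
  trim_outliers([9, 1, 6, 6, 8, 11, 3, 6]) -> 4  [called from bind_quota, line 18]
  resolve_slot(0, 0) -> 0  [called from resolve_slot, line 5]
  resolve_slot(1, 0) -> 0  [called from resolve_slot, line 5]
  resolve_slot(2, 0) -> 0  [called from resolve_slot, line 5]
  resolve_slot(3, 0) -> 0  [called from resolve_slot, line 5]
  resolve_slot(4, 0) -> 0  [called from bind_quota, line 21]
  bind_quota([9, 1, 6, 6, 8, 11, 3, 6]) -> 0  [called from main, line 36]
  split_margin(0, 3) -> 0  [called from main, line 38]
Origin of each log line:
  1: logged in main at line 35
  2: logged in bind_quota at line 17
  3: logged in trim_outliers at line 8
  4-11: logged in trim_outliers at line 13
  12: logged in bind_quota at line 20
  13-16: logged in resolve_slot at line 4
  17: logged in main at line 37
  18: logged in split_margin at line 24
A correct fix: line 5: replace `%` with `+`.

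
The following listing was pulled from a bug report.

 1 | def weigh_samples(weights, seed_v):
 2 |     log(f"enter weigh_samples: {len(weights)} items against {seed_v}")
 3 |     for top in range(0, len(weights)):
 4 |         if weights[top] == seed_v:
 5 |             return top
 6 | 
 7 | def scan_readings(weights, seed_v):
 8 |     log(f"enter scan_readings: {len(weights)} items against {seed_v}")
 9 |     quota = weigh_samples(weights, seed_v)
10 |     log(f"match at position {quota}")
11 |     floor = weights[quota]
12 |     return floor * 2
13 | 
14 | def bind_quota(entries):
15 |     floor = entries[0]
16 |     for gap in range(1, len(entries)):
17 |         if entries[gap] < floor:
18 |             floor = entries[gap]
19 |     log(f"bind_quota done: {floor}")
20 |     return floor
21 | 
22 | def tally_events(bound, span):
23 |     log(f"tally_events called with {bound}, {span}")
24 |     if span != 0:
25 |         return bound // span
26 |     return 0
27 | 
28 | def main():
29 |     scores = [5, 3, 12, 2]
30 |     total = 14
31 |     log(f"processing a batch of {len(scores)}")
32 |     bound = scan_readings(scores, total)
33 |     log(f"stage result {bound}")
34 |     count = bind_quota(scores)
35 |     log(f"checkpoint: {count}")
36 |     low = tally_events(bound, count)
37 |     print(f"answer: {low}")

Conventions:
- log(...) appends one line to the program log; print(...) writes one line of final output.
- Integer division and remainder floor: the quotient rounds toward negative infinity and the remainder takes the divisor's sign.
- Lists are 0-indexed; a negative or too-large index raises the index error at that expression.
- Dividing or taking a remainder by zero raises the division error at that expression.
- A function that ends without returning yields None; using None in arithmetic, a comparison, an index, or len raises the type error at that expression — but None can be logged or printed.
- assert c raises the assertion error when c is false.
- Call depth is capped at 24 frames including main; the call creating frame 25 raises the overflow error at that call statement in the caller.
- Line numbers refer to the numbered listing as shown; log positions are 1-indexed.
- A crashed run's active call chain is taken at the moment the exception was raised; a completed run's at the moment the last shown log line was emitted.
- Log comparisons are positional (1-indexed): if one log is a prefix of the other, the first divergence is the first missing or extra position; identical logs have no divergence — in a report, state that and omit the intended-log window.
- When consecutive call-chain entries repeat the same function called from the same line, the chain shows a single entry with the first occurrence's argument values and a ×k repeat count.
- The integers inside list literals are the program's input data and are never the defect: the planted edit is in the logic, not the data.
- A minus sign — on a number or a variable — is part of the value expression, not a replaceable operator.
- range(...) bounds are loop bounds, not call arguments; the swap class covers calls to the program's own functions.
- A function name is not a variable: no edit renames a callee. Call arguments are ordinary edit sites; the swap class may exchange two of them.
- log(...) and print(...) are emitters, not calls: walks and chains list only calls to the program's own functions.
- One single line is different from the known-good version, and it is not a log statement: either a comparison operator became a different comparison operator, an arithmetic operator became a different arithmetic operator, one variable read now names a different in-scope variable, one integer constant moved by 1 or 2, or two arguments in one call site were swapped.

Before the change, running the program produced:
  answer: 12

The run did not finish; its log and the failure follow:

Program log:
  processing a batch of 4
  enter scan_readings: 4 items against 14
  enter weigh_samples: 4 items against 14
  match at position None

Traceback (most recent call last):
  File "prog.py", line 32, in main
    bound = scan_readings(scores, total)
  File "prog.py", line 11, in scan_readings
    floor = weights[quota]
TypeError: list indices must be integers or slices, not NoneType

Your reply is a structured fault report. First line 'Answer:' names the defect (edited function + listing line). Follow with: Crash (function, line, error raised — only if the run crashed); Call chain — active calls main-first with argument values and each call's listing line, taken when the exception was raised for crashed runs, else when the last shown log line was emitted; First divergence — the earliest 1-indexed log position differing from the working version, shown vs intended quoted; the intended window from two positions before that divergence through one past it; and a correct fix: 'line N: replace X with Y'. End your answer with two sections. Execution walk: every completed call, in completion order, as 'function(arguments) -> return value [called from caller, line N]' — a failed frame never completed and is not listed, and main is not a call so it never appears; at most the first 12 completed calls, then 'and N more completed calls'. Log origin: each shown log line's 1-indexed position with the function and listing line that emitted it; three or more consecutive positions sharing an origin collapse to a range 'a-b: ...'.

Answer: the defect is in main at line 30.
The tell: Position 2 is the first bad log line: 'enter scan_readings: 4 items against 14' should read 'enter scan_readings: 4 items against 12'.
Crash: scan_readings, line 11, TypeError.
Call chain: main -> scan_readings([5, 3, 12, 2], 14) (called at line 32).
First divergence: position 2 — shown 'enter scan_readings: 4 items against 14', intended 'enter scan_readings: 4 items against 12'.
Intended log window:
  1: processing a batch of 4
  2: enter scan_readings: 4 items against 12
  3: enter weigh_samples: 4 items against 12
Execution walk:
  weigh_samples([5, 3, 12, 2], 14) -> None  [called from scan_readings, line 9]
Origin of each log line:
  1: logged in main at line 31
  2: logged in scan_readings at line 8
  3: logged in weigh_samples at line 2
  4: logged in scan_readings at line 10
A correct fix: line 30: replace `14` with `12`.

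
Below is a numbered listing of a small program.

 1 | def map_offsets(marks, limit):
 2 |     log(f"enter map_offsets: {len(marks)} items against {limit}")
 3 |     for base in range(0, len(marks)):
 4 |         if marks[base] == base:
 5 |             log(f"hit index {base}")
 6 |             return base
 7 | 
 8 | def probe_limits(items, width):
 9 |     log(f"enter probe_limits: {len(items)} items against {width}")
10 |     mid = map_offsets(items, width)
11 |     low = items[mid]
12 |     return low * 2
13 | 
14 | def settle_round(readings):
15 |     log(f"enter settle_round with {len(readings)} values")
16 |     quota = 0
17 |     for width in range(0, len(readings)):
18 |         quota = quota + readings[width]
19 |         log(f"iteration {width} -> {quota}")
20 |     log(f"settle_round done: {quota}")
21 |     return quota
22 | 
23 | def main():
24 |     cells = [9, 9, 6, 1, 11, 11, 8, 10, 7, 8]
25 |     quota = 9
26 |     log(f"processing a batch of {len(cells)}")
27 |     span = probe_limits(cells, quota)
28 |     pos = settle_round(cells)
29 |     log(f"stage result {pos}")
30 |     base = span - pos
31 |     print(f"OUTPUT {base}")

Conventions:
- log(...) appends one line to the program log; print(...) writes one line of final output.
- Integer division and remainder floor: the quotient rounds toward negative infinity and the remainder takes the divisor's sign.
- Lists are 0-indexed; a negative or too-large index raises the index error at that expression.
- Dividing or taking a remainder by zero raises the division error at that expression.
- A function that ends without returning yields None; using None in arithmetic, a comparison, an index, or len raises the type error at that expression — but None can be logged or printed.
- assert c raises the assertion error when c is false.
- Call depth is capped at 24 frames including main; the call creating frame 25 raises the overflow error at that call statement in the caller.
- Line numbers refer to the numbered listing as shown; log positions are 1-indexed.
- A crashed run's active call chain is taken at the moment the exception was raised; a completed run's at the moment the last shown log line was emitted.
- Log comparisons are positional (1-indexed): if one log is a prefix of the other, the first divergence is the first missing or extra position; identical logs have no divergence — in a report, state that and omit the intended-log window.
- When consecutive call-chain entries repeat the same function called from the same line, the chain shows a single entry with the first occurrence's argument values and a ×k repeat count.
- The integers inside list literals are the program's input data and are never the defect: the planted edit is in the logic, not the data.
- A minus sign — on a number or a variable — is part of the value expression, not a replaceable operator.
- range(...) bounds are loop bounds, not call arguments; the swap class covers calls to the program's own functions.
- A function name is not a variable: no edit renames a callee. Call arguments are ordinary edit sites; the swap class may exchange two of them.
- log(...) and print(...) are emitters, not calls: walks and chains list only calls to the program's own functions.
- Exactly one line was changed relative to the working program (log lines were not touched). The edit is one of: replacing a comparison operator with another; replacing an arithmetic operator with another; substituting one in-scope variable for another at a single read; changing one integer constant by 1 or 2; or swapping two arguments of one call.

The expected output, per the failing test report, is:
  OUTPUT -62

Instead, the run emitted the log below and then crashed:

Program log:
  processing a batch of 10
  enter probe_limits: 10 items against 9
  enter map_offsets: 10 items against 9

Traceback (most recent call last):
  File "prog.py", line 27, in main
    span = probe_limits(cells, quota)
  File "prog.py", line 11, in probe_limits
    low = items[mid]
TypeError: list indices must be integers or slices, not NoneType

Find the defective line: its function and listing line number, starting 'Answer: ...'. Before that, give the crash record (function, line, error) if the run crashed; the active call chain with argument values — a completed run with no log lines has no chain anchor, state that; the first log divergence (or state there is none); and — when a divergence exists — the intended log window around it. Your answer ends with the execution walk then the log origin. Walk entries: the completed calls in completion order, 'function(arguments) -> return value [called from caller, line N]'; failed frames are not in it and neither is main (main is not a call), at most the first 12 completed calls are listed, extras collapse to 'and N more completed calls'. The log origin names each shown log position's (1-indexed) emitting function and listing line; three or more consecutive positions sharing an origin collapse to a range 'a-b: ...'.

Answer: the defect is in map_offsets at line 4.
Key observation: The shown log is a 3-line prefix of the intended one, whose next entry is 'hit index 0'.
Crash: probe_limits, line 11, TypeError.
Call chain: main -> probe_limits([9, 9, 6, 1, 11, 11, 8, 10, 7, 8], 9) (called at line 27).
First divergence: position 4; the shown log stops at 3 lines while the working version next logs 'hit index 0'.
Intended log window:
  2: enter probe_limits: 10 items against 9
  3: enter map_offsets: 10 items against 9
  4: hit index 0
  5: enter settle_round with 10 values
Execution walk:
  map_offsets([9, 9, 6, 1, 11, 11, 8, 10, 7, 8], 9) -> None  [called from probe_limits, line 10]
Origin of each log line:
  1: emitted by main (line 26)
  2: emitted by probe_limits (line 9)
  3: emitted by map_offsets (line 2)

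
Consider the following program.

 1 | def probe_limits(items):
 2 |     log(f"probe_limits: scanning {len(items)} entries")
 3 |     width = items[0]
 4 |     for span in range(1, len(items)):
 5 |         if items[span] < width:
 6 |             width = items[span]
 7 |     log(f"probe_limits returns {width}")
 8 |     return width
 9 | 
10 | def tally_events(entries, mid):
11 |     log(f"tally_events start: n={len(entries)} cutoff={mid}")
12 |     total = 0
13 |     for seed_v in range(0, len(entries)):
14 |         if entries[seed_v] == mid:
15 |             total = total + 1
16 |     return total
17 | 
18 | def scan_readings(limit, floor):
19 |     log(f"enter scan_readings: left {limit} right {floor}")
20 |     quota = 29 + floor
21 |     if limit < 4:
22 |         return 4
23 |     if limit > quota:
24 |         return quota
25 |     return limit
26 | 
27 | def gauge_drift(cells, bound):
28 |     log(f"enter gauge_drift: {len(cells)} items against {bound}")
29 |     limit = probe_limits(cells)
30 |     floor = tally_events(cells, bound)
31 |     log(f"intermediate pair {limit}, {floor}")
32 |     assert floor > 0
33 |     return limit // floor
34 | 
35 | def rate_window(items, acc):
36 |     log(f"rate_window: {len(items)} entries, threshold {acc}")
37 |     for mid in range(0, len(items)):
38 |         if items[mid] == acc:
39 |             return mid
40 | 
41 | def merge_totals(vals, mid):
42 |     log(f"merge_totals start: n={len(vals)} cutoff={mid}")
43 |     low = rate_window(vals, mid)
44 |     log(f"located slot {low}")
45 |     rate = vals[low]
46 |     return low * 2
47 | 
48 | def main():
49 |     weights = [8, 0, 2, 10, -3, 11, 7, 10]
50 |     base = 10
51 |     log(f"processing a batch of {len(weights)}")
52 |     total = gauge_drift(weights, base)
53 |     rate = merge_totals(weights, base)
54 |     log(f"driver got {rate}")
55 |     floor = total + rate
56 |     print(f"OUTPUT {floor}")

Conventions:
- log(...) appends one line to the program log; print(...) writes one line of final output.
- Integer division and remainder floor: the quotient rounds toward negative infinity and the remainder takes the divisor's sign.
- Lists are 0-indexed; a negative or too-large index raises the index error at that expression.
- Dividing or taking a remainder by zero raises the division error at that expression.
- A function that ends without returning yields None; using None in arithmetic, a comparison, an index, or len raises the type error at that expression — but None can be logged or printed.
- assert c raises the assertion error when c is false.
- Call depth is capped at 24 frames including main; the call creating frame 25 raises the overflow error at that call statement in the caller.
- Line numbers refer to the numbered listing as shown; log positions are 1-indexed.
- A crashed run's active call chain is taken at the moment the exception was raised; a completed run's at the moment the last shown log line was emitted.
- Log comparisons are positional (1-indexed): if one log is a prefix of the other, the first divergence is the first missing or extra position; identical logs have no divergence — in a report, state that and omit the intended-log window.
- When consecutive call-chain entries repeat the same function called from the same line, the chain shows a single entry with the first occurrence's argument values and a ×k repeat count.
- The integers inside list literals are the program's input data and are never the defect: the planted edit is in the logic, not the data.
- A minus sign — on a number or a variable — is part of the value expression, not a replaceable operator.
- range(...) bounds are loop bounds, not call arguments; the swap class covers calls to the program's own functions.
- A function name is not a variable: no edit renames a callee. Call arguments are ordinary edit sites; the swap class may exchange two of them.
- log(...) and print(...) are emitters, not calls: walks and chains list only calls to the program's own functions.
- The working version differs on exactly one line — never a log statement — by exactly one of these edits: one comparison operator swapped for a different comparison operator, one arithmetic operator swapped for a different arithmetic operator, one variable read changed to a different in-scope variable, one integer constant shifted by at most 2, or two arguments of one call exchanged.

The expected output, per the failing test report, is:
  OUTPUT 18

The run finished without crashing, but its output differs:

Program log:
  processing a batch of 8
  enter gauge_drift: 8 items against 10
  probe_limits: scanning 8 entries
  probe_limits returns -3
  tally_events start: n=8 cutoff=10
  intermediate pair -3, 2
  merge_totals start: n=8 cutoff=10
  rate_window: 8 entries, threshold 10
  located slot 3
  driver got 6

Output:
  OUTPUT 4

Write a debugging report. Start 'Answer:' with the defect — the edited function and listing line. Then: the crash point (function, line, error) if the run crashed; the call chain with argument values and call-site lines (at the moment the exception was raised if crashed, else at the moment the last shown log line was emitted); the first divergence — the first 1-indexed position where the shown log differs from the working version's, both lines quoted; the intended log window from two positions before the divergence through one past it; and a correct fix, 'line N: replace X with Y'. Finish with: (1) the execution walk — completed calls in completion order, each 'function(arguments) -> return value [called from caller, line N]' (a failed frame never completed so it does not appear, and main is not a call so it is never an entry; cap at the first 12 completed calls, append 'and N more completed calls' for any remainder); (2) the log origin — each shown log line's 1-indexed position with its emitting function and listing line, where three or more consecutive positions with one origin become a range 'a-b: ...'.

Answer: the defect is in merge_totals at line 46.
The tell: Log line 10 is where behavior first shows: 'driver got 6' appears instead of 'driver got 20'.
Call chain: main.
First divergence: position 10 — shown 'driver got 6', intended 'driver got 20'.
Intended log window:
  8: rate_window: 8 entries, threshold 10
  9: located slot 3
  10: driver got 20
Execution walk:
  probe_limits([8, 0, 2, 10, -3, 11, 7, 10]) -> -3  [called from gauge_drift, line 29]
  tally_events([8, 0, 2, 10, -3, 11, 7, 10], 10) -> 2  [called from gauge_drift, line 30]
  gauge_drift([8, 0, 2, 10, -3, 11, 7, 10], 10) -> -2  [called from main, line 52]
  rate_window([8, 0, 2, 10, -3, 11, 7, 10], 10) -> 3  [called from merge_totals, line 43]
  merge_totals([8, 0, 2, 10, -3, 11, 7, 10], 10) -> 6  [called from main, line 53]
Log origin:
  1: from main, line 51
  2: from gauge_drift, line 28
  3: from probe_limits, line 2
  4: from probe_limits, line 7
  5: from tally_events, line 11
  6: from gauge_drift, line 31
  7: from merge_totals, line 42
  8: from rate_window, line 36
  9: from merge_totals, line 44
  10: from main, line 54
A correct fix: line 46: replace `low` with `rate`.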